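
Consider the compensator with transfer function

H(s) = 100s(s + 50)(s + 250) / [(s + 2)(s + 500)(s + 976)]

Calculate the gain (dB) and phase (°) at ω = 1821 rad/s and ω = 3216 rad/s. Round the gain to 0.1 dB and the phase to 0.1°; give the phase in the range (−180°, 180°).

At s = jω = j1821:
zero (s+50): 50 + j1821 → |·| = √(50²+1821²) = √3318541 ≈ 1821.7, ∠ = arctan(1821/50) ≈ 88.43°
zero (s+250): 250 + j1821 → |·| = √(250²+1821²) = √3378541 ≈ 1838.1, ∠ = arctan(1821/250) ≈ 82.18°
zero at origin: s = j1821 → |·| = 1821, ∠ = 90.00°
pole (s+2): 2 + j1821 → |·| = √(2²+1821²) = √3316045 ≈ 1821, ∠ = arctan(1821/2) ≈ 89.94°
pole (s+500): 500 + j1821 → |·| = √(500²+1821²) = √3566041 ≈ 1888.4, ∠ = arctan(1821/500) ≈ 74.65°
pole (s+976): 976 + j1821 → |·| = √(976²+1821²) = √4268617 ≈ 2066.1, ∠ = arctan(1821/976) ≈ 61.81°
|H| = 100 · 6.0976e+09 / 7.1049e+09 ≈ 85.822
Gain = 20 log₁₀(85.822) ≈ 38.67 dB
∠H = 260.61° − 226.40° = 34.21°

At s = jω = j3216:
zero (s+50): 50 + j3216 → |·| = √(50²+3216²) = √10345156 ≈ 3216.4, ∠ = arctan(3216/50) ≈ 89.11°
zero (s+250): 250 + j3216 → |·| = √(250²+3216²) = √10405156 ≈ 3225.7, ∠ = arctan(3216/250) ≈ 85.55°
zero at origin: s = j3216 → |·| = 3216, ∠ = 90.00°
pole (s+2): 2 + j3216 → |·| = √(2²+3216²) = √10342660 ≈ 3216, ∠ = arctan(3216/2) ≈ 89.96°
pole (s+500): 500 + j3216 → |·| = √(500²+3216²) = √10592656 ≈ 3254.6, ∠ = arctan(3216/500) ≈ 81.16°
pole (s+976): 976 + j3216 → |·| = √(976²+3216²) = √11295232 ≈ 3360.8, ∠ = arctan(3216/976) ≈ 73.12°
|H| = 100 · 3.3366e+10 / 3.5177e+10 ≈ 94.852
Gain = 20 log₁₀(94.852) ≈ 39.54 dB
∠H = 264.66° − 244.24° = 20.42°

ω = 1821: 38.7 dB, 34.2°; ω = 3216: 39.5 dB, 20.4°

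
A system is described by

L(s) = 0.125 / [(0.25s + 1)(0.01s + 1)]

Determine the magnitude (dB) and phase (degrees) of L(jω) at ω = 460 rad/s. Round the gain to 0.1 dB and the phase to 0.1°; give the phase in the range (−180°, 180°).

-72.7 dB, -167.2°

At ω = 460 rad/s:
pole (1 + j460·0.25) = 1 + j115 → |·| ≈ 115, ∠ ≈ 89.50°
pole (1 + j460·0.01) = 1 + j4.6 → |·| ≈ 4.7074, ∠ ≈ 77.74°
|L| = 0.125 · 1 / (115 · 4.7074) ≈ 0.0002309
Gain = 20 log₁₀(0.0002309) ≈ -72.73 dB
∠L = (0°) − (89.50° + 77.74°) = -167.24°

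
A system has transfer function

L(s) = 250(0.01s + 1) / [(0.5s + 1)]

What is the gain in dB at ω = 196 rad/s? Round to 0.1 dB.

15.0 dB

At ω = 196 rad/s:
zero (1 + j196·0.01) = 1 + j1.96 → |·| ≈ 2.2004, ∠ ≈ 62.97°
pole (1 + j196·0.5) = 1 + j98 → |·| ≈ 98.005, ∠ ≈ 89.42°
|L| = 250 · 2.2004 / (98.005) ≈ 5.613
Gain = 20 log₁₀(5.613) ≈ 14.98 dB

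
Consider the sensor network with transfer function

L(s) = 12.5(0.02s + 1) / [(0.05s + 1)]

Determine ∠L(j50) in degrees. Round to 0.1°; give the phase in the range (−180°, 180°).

At ω = 50 rad/s:
zero (1 + j50·0.02) = 1 + j1 → |·| ≈ 1.4142, ∠ ≈ 45.00°
pole (1 + j50·0.05) = 1 + j2.5 → |·| ≈ 2.6926, ∠ ≈ 68.20°
∠L = (45.00°) − (68.20°) = -23.20°

-23.2°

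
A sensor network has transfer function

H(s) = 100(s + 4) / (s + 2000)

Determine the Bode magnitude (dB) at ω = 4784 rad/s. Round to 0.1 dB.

At s = jω = j4784:
zero (s+4): 4 + j4784 → |·| = √(4²+4784²) = √22886672 ≈ 4784, ∠ = arctan(4784/4) ≈ 89.95°
pole (s+2000): 2000 + j4784 → |·| = √(2000²+4784²) = √26886656 ≈ 5185.2, ∠ = arctan(4784/2000) ≈ 67.31°
|H| = 100 · 4784 / 5185.2 ≈ 92.263
Gain = 20 log₁₀(92.263) ≈ 39.30 dB

39.3 dB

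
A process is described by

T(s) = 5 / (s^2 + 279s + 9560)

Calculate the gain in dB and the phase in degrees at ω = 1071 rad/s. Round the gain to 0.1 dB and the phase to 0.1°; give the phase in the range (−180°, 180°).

-107.4 dB, -165.3°

Substitute s = j1071:
Numerator: 5 = 5 + j0
Denominator: (j1071)^2 + 279(j1071) + 9560 = -1137481 + j298809
|N| = √(5² + 0²) ≈ 5, ∠N ≈ 0.00°
|D| = √(1137481² + 298809²) ≈ 1.1761e+06, ∠D ≈ 165.28°
|T| = 5 / 1.1761e+06 ≈ 4.2513e-06
Gain = 20 log₁₀(4.2513e-06) ≈ -107.43 dB
∠T = 0.00° − 165.28° = -165.28°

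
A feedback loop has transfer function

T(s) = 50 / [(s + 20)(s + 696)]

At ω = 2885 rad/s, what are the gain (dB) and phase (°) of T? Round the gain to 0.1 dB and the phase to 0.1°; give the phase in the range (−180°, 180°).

-104.7 dB, -166.0°

At s = jω = j2885:
pole (s+20): 20 + j2885 → |·| = √(20²+2885²) = √8323625 ≈ 2885.1, ∠ = arctan(2885/20) ≈ 89.60°
pole (s+696): 696 + j2885 → |·| = √(696²+2885²) = √8807641 ≈ 2967.8, ∠ = arctan(2885/696) ≈ 76.44°
|T| = 50 / 8.5624e+06 ≈ 5.8395e-06
Gain = 20 log₁₀(5.8395e-06) ≈ -104.67 dB
∠T = 0.00° − 166.04° = -166.04°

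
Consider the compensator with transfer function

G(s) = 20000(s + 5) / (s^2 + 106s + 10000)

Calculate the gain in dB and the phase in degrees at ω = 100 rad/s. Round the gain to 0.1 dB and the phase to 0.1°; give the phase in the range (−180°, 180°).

At s = jω = j100:
zero (s+5): 5 + j100 → |·| = √(5²+100²) = √10025 ≈ 100.12, ∠ = arctan(100/5) ≈ 87.14°
quadratic: (j100)² + 106·j100 + 10000 = 0 + j10600 → |·| ≈ 10600, ∠ ≈ 90.00°
|G| = 20000 · 100.12 / 10600 ≈ 188.91
Gain = 20 log₁₀(188.91) ≈ 45.53 dB
∠G = 87.14° − 90.00° = -2.86°

45.5 dB, -2.9°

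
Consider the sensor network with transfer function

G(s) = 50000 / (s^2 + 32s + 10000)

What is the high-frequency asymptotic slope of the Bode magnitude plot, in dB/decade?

-40 dB/decade

Each pole contributes −20 dB/decade at high frequency; each zero contributes +20 dB/decade.
Net: 0 zero(s) − 2 pole(s) → -40 dB/decade.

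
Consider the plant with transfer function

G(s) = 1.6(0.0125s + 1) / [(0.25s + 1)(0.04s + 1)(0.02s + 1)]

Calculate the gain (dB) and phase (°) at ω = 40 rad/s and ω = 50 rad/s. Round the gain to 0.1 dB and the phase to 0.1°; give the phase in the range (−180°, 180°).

ω = 40: -22.7 dB, -154.4°; ω = 50: -26.5 dB, -161.9°

At ω = 40 rad/s:
zero (1 + j40·0.0125) = 1 + j0.5 → |·| ≈ 1.118, ∠ ≈ 26.57°
pole (1 + j40·0.25) = 1 + j10 → |·| ≈ 10.05, ∠ ≈ 84.29°
pole (1 + j40·0.04) = 1 + j1.6 → |·| ≈ 1.8868, ∠ ≈ 57.99°
pole (1 + j40·0.02) = 1 + j0.8 → |·| ≈ 1.2806, ∠ ≈ 38.66°
|G| = 1.6 · 1.118 / (10.05 · 1.8868 · 1.2806) ≈ 0.073664
Gain = 20 log₁₀(0.073664) ≈ -22.65 dB
∠G = (26.57°) − (84.29° + 57.99° + 38.66°) = -154.37°

At ω = 50 rad/s:
zero (1 + j50·0.0125) = 1 + j0.625 → |·| ≈ 1.1792, ∠ ≈ 32.01°
pole (1 + j50·0.25) = 1 + j12.5 → |·| ≈ 12.54, ∠ ≈ 85.43°
pole (1 + j50·0.04) = 1 + j2 → |·| ≈ 2.2361, ∠ ≈ 63.43°
pole (1 + j50·0.02) = 1 + j1 → |·| ≈ 1.4142, ∠ ≈ 45.00°
|G| = 1.6 · 1.1792 / (12.54 · 2.2361 · 1.4142) ≈ 0.047578
Gain = 20 log₁₀(0.047578) ≈ -26.45 dB
∠G = (32.01°) − (85.43° + 63.43° + 45.00°) = -161.85°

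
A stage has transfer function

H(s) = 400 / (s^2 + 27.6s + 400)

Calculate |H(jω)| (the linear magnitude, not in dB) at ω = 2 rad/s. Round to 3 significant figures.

At s = jω = j2:
quadratic: (j2)² + 27.6·j2 + 400 = 396 + j55.2 → |·| ≈ 399.83, ∠ ≈ 7.94°
|H| = 400 / 399.83 ≈ 1.0004

1.00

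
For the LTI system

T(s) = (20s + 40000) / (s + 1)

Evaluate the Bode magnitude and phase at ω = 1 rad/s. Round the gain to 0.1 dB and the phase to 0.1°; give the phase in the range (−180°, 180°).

Substitute s = j1:
Numerator: 20(j1) + 40000 = 40000 + j20
Denominator: (j1) + 1 = 1 + j1
|N| = √(40000² + 20²) ≈ 40000, ∠N ≈ 0.03°
|D| = √(1² + 1²) ≈ 1.4142, ∠D ≈ 45.00°
|T| = 40000 / 1.4142 ≈ 28285
Gain = 20 log₁₀(28285) ≈ 89.03 dB
∠T = 0.03° − 45.00° = -44.97°

89.0 dB, -45.0°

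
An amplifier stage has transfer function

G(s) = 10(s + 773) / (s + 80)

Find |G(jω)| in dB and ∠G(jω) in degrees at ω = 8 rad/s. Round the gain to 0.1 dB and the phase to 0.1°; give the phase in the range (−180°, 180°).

At s = jω = j8:
zero (s+773): 773 + j8 → |·| = √(773²+8²) = √597593 ≈ 773.04, ∠ = arctan(8/773) ≈ 0.59°
pole (s+80): 80 + j8 → |·| = √(80²+8²) = √6464 ≈ 80.399, ∠ = arctan(8/80) ≈ 5.71°
|G| = 10 · 773.04 / 80.399 ≈ 96.15
Gain = 20 log₁₀(96.15) ≈ 39.66 dB
∠G = 0.59° − 5.71° = -5.12°

39.7 dB, -5.1°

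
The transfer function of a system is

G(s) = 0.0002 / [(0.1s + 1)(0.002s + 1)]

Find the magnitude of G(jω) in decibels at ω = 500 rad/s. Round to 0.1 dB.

-111.0 dB

At ω = 500 rad/s:
pole (1 + j500·0.1) = 1 + j50 → |·| ≈ 50.01, ∠ ≈ 88.85°
pole (1 + j500·0.002) = 1 + j1 → |·| ≈ 1.4142, ∠ ≈ 45.00°
|G| = 0.0002 · 1 / (50.01 · 1.4142) ≈ 2.8279e-06
Gain = 20 log₁₀(2.8279e-06) ≈ -110.97 dB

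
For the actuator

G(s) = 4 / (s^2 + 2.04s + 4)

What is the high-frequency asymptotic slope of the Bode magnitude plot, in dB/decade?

-40 dB/decade

Each pole contributes −20 dB/decade at high frequency; each zero contributes +20 dB/decade.
Net: 0 zero(s) − 2 pole(s) → -40 dB/decade.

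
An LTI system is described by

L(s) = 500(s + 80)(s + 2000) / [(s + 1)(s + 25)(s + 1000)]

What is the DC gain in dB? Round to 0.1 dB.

70.1 dB

L(0) = 500·80·2000 / (1·25·1000) = 3200
20 log₁₀(3200) ≈ 70.10 dB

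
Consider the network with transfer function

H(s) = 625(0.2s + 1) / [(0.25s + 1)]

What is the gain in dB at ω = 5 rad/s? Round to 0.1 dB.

54.8 dB

At ω = 5 rad/s:
zero (1 + j5·0.2) = 1 + j1 → |·| ≈ 1.4142, ∠ ≈ 45.00°
pole (1 + j5·0.25) = 1 + j1.25 → |·| ≈ 1.6008, ∠ ≈ 51.34°
|H| = 625 · 1.4142 / (1.6008) ≈ 552.15
Gain = 20 log₁₀(552.15) ≈ 54.84 dB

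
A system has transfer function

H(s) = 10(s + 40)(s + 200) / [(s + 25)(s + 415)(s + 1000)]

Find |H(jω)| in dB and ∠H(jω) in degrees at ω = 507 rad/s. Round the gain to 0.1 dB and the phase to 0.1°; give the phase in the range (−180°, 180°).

At s = jω = j507:
zero (s+40): 40 + j507 → |·| = √(40²+507²) = √258649 ≈ 508.58, ∠ = arctan(507/40) ≈ 85.49°
zero (s+200): 200 + j507 → |·| = √(200²+507²) = √297049 ≈ 545.02, ∠ = arctan(507/200) ≈ 68.47°
pole (s+25): 25 + j507 → |·| = √(25²+507²) = √257674 ≈ 507.62, ∠ = arctan(507/25) ≈ 87.18°
pole (s+415): 415 + j507 → |·| = √(415²+507²) = √429274 ≈ 655.19, ∠ = arctan(507/415) ≈ 50.70°
pole (s+1000): 1000 + j507 → |·| = √(1000²+507²) = √1257049 ≈ 1121.2, ∠ = arctan(507/1000) ≈ 26.89°
|H| = 10 · 2.7719e+05 / 3.729e+08 ≈ 0.0074334
Gain = 20 log₁₀(0.0074334) ≈ -42.58 dB
∠H = 153.96° − 164.77° = -10.81°

-42.6 dB, -10.8°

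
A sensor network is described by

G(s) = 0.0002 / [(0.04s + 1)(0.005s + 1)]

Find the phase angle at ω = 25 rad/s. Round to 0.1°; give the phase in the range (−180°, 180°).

At ω = 25 rad/s:
pole (1 + j25·0.04) = 1 + j1 → |·| ≈ 1.4142, ∠ ≈ 45.00°
pole (1 + j25·0.005) = 1 + j0.125 → |·| ≈ 1.0078, ∠ ≈ 7.13°
∠G = (0°) − (45.00° + 7.13°) = -52.13°

-52.1°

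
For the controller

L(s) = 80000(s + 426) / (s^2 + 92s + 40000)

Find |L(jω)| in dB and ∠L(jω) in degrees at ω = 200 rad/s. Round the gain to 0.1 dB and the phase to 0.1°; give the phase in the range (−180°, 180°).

66.2 dB, -64.9°

At s = jω = j200:
zero (s+426): 426 + j200 → |·| = √(426²+200²) = √221476 ≈ 470.61, ∠ = arctan(200/426) ≈ 25.15°
quadratic: (j200)² + 92·j200 + 40000 = 0 + j18400 → |·| ≈ 18400, ∠ ≈ 90.00°
|L| = 80000 · 470.61 / 18400 ≈ 2046.1
Gain = 20 log₁₀(2046.1) ≈ 66.22 dB
∠L = 25.15° − 90.00° = -64.85°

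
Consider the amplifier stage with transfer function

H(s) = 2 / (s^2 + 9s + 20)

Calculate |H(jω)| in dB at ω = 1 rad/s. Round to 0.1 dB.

Substitute s = j1:
Numerator: 2 = 2 + j0
Denominator: (j1)^2 + 9(j1) + 20 = 19 + j9
|N| = √(2² + 0²) ≈ 2, ∠N ≈ 0.00°
|D| = √(19² + 9²) ≈ 21.024, ∠D ≈ 25.35°
|H| = 2 / 21.024 ≈ 0.095129
Gain = 20 log₁₀(0.095129) ≈ -20.43 dB

-20.4 dB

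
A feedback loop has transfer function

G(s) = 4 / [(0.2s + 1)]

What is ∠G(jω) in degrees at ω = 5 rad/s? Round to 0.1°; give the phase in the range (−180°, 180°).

-45.0°

At ω = 5 rad/s:
pole (1 + j5·0.2) = 1 + j1 → |·| ≈ 1.4142, ∠ ≈ 45.00°
∠G = (0°) − (45.00°) = -45.00°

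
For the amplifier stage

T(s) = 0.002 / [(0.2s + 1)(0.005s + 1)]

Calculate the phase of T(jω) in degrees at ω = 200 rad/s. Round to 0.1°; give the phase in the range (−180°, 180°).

-133.6°

At ω = 200 rad/s:
pole (1 + j200·0.2) = 1 + j40 → |·| ≈ 40.012, ∠ ≈ 88.57°
pole (1 + j200·0.005) = 1 + j1 → |·| ≈ 1.4142, ∠ ≈ 45.00°
∠T = (0°) − (88.57° + 45.00°) = -133.57°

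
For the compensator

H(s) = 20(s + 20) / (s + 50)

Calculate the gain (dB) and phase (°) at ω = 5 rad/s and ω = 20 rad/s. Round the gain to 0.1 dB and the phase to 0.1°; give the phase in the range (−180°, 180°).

At s = jω = j5:
zero (s+20): 20 + j5 → |·| = √(20²+5²) = √425 ≈ 20.616, ∠ = arctan(5/20) ≈ 14.04°
pole (s+50): 50 + j5 → |·| = √(50²+5²) = √2525 ≈ 50.249, ∠ = arctan(5/50) ≈ 5.71°
|H| = 20 · 20.616 / 50.249 ≈ 8.2055
Gain = 20 log₁₀(8.2055) ≈ 18.28 dB
∠H = 14.04° − 5.71° = 8.33°

At s = jω = j20:
zero (s+20): 20 + j20 → |·| = √(20²+20²) = √800 ≈ 28.284, ∠ = arctan(20/20) ≈ 45.00°
pole (s+50): 50 + j20 → |·| = √(50²+20²) = √2900 ≈ 53.852, ∠ = arctan(20/50) ≈ 21.80°
|H| = 20 · 28.284 / 53.852 ≈ 10.504
Gain = 20 log₁₀(10.504) ≈ 20.43 dB
∠H = 45.00° − 21.80° = 23.20°

ω = 5: 18.3 dB, 8.3°; ω = 20: 20.4 dB, 23.2°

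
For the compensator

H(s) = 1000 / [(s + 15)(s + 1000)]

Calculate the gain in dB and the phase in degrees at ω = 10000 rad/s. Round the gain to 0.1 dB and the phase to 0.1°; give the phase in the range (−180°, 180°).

-100.0 dB, -174.2°

At s = jω = j10000:
pole (s+15): 15 + j10000 → |·| = √(15²+10000²) = √100000225 ≈ 10000, ∠ = arctan(10000/15) ≈ 89.91°
pole (s+1000): 1000 + j10000 → |·| = √(1000²+10000²) = √101000000 ≈ 10050, ∠ = arctan(10000/1000) ≈ 84.29°
|H| = 1000 / 1.005e+08 ≈ 9.9502e-06
Gain = 20 log₁₀(9.9502e-06) ≈ -100.04 dB
∠H = 0.00° − 174.20° = -174.20°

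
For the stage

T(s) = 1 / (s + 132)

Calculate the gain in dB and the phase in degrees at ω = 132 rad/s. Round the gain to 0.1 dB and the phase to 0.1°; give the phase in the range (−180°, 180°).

Substitute s = j132:
Numerator: 1 = 1 + j0
Denominator: (j132) + 132 = 132 + j132
|N| = √(1² + 0²) ≈ 1, ∠N ≈ 0.00°
|D| = √(132² + 132²) ≈ 186.68, ∠D ≈ 45.00°
|T| = 1 / 186.68 ≈ 0.0053568
Gain = 20 log₁₀(0.0053568) ≈ -45.42 dB
∠T = 0.00° − 45.00° = -45.00°

-45.4 dB, -45.0°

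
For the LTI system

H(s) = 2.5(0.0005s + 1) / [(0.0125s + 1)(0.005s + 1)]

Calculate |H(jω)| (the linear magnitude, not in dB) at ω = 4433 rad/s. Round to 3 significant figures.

0.00494

At ω = 4433 rad/s:
zero (1 + j4433·0.0005) = 1 + j2.2165 → |·| ≈ 2.4316, ∠ ≈ 65.72°
pole (1 + j4433·0.0125) = 1 + j55.4125 → |·| ≈ 55.422, ∠ ≈ 88.97°
pole (1 + j4433·0.005) = 1 + j22.165 → |·| ≈ 22.188, ∠ ≈ 87.42°
|H| = 2.5 · 2.4316 / (55.422 · 22.188) ≈ 0.0049435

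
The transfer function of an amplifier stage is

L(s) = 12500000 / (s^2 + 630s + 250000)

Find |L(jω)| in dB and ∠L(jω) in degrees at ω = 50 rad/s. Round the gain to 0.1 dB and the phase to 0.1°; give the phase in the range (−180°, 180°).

34.0 dB, -7.3°

At s = jω = j50:
quadratic: (j50)² + 630·j50 + 250000 = 247500 + j31500 → |·| ≈ 2.495e+05, ∠ ≈ 7.25°
|L| = 12500000 / 2.495e+05 ≈ 50.1
Gain = 20 log₁₀(50.1) ≈ 34.00 dB
∠L = 0.00° − 7.25° = -7.25°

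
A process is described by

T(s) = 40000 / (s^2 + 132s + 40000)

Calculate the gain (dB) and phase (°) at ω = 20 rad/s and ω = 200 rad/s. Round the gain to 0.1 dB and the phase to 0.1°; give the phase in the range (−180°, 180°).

At s = jω = j20:
quadratic: (j20)² + 132·j20 + 40000 = 39600 + j2640 → |·| ≈ 39688, ∠ ≈ 3.81°
|T| = 40000 / 39688 ≈ 1.0079
Gain = 20 log₁₀(1.0079) ≈ 0.07 dB
∠T = 0.00° − 3.81° = -3.81°

At s = jω = j200:
quadratic: (j200)² + 132·j200 + 40000 = 0 + j26400 → |·| ≈ 26400, ∠ ≈ 90.00°
|T| = 40000 / 26400 ≈ 1.5152
Gain = 20 log₁₀(1.5152) ≈ 3.61 dB
∠T = 0.00° − 90.00° = -90.00°

ω = 20: 0.1 dB, -3.8°; ω = 200: 3.6 dB, -90.0°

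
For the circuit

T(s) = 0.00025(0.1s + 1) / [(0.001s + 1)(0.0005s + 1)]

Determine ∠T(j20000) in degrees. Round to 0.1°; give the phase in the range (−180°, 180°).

At ω = 20000 rad/s:
zero (1 + j20000·0.1) = 1 + j2000 → |·| ≈ 2000, ∠ ≈ 89.97°
pole (1 + j20000·0.001) = 1 + j20 → |·| ≈ 20.025, ∠ ≈ 87.14°
pole (1 + j20000·0.0005) = 1 + j10 → |·| ≈ 10.05, ∠ ≈ 84.29°
∠T = (89.97°) − (87.14° + 84.29°) = -81.46°

-81.5°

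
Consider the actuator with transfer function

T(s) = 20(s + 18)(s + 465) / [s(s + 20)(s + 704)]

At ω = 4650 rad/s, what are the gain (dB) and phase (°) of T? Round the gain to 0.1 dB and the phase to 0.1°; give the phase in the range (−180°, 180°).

At s = jω = j4650:
zero (s+18): 18 + j4650 → |·| = √(18²+4650²) = √21622824 ≈ 4650, ∠ = arctan(4650/18) ≈ 89.78°
zero (s+465): 465 + j4650 → |·| = √(465²+4650²) = √21838725 ≈ 4673.2, ∠ = arctan(4650/465) ≈ 84.29°
pole (s+20): 20 + j4650 → |·| = √(20²+4650²) = √21622900 ≈ 4650, ∠ = arctan(4650/20) ≈ 89.75°
pole (s+704): 704 + j4650 → |·| = √(704²+4650²) = √22118116 ≈ 4703, ∠ = arctan(4650/704) ≈ 81.39°
pole at origin: |s| = 4650, ∠ = 90.00° (in denominator)
|T| = 20 · 2.173e+07 / 1.0169e+11 ≈ 0.0042738
Gain = 20 log₁₀(0.0042738) ≈ -47.38 dB
∠T = 174.07° − 261.14° = -87.07°

-47.4 dB, -87.1°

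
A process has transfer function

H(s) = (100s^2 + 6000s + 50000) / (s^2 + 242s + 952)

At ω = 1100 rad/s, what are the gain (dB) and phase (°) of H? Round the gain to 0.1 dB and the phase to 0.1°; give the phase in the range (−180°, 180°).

39.8 dB, 9.3°

Substitute s = j1100:
Numerator: 100(j1100)^2 + 6000(j1100) + 50000 = -120950000 + j6600000
Denominator: (j1100)^2 + 242(j1100) + 952 = -1209048 + j266200
|N| = √(120950000² + 6600000²) ≈ 1.2113e+08, ∠N ≈ 176.88°
|D| = √(1209048² + 266200²) ≈ 1.238e+06, ∠D ≈ 167.58°
|H| = 1.2113e+08 / 1.238e+06 ≈ 97.843
Gain = 20 log₁₀(97.843) ≈ 39.81 dB
∠H = 176.88° − 167.58° = 9.30°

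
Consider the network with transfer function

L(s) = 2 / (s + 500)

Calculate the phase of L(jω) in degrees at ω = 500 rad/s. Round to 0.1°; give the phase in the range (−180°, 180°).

-45.0°

Substitute s = j500:
Numerator: 2 = 2 + j0
Denominator: (j500) + 500 = 500 + j500
|N| = √(2² + 0²) ≈ 2, ∠N ≈ 0.00°
|D| = √(500² + 500²) ≈ 707.11, ∠D ≈ 45.00°
∠L = 0.00° − 45.00° = -45.00°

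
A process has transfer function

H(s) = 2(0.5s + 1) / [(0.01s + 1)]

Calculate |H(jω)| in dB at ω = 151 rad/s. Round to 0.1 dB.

At ω = 151 rad/s:
zero (1 + j151·0.5) = 1 + j75.5 → |·| ≈ 75.507, ∠ ≈ 89.24°
pole (1 + j151·0.01) = 1 + j1.51 → |·| ≈ 1.8111, ∠ ≈ 56.49°
|H| = 2 · 75.507 / (1.8111) ≈ 83.382
Gain = 20 log₁₀(83.382) ≈ 38.42 dB

38.4 dB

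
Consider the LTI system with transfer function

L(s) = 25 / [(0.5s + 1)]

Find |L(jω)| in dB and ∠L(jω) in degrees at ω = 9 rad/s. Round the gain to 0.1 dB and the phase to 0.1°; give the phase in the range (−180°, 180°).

14.7 dB, -77.5°

At ω = 9 rad/s:
pole (1 + j9·0.5) = 1 + j4.5 → |·| ≈ 4.6098, ∠ ≈ 77.47°
|L| = 25 · 1 / (4.6098) ≈ 5.4232
Gain = 20 log₁₀(5.4232) ≈ 14.69 dB
∠L = (0°) − (77.47°) = -77.47°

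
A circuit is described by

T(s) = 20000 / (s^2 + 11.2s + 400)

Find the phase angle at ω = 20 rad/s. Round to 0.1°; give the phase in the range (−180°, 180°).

At s = jω = j20:
quadratic: (j20)² + 11.2·j20 + 400 = 0 + j224 → |·| ≈ 224, ∠ ≈ 90.00°
∠T = 0.00° − 90.00° = -90.00°

-90.0°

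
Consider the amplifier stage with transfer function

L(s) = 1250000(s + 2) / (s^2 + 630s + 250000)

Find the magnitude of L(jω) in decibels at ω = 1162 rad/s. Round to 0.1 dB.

At s = jω = j1162:
zero (s+2): 2 + j1162 → |·| = √(2²+1162²) = √1350248 ≈ 1162, ∠ = arctan(1162/2) ≈ 89.90°
quadratic: (j1162)² + 630·j1162 + 250000 = -1100244 + j732060 → |·| ≈ 1.3215e+06, ∠ ≈ 146.36°
|L| = 1250000 · 1162 / 1.3215e+06 ≈ 1099.1
Gain = 20 log₁₀(1099.1) ≈ 60.82 dB

60.8 dB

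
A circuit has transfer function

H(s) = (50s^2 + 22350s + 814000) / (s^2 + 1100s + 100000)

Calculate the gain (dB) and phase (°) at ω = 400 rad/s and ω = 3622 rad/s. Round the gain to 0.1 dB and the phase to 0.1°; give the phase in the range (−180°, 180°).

Substitute s = j400:
Numerator: 50(j400)^2 + 22350(j400) + 814000 = -7186000 + j8940000
Denominator: (j400)^2 + 1100(j400) + 100000 = -60000 + j440000
|N| = √(7186000² + 8940000²) ≈ 1.147e+07, ∠N ≈ 128.79°
|D| = √(60000² + 440000²) ≈ 4.4407e+05, ∠D ≈ 97.77°
|H| = 1.147e+07 / 4.4407e+05 ≈ 25.829
Gain = 20 log₁₀(25.829) ≈ 28.24 dB
∠H = 128.79° − 97.77° = 31.02°

Substitute s = j3622:
Numerator: 50(j3622)^2 + 22350(j3622) + 814000 = -655130200 + j80951700
Denominator: (j3622)^2 + 1100(j3622) + 100000 = -13018884 + j3984200
|N| = √(655130200² + 80951700²) ≈ 6.6011e+08, ∠N ≈ 172.96°
|D| = √(13018884² + 3984200²) ≈ 1.3615e+07, ∠D ≈ 162.98°
|H| = 6.6011e+08 / 1.3615e+07 ≈ 48.484
Gain = 20 log₁₀(48.484) ≈ 33.71 dB
∠H = 172.96° − 162.98° = 9.98°

ω = 400: 28.2 dB, 31.0°; ω = 3622: 33.7 dB, 10.0°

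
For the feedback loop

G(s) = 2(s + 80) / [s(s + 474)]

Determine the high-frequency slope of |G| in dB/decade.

-20 dB/decade

Each pole contributes −20 dB/decade at high frequency; each zero contributes +20 dB/decade.
Net: 1 zero(s) − 2 pole(s) → -20 dB/decade.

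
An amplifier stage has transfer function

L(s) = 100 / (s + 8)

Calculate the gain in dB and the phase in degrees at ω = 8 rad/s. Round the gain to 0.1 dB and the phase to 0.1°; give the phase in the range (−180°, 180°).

18.9 dB, -45.0°

Substitute s = j8:
Numerator: 100 = 100 + j0
Denominator: (j8) + 8 = 8 + j8
|N| = √(100² + 0²) ≈ 100, ∠N ≈ 0.00°
|D| = √(8² + 8²) ≈ 11.314, ∠D ≈ 45.00°
|L| = 100 / 11.314 ≈ 8.8386
Gain = 20 log₁₀(8.8386) ≈ 18.93 dB
∠L = 0.00° − 45.00° = -45.00°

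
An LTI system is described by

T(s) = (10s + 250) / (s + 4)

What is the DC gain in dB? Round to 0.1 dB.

T(0) = 250 / 4 = 62.5
20 log₁₀(62.5) ≈ 35.92 dB

35.9 dB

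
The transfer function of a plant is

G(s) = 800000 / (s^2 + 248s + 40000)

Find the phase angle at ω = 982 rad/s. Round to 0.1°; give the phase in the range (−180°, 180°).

At s = jω = j982:
quadratic: (j982)² + 248·j982 + 40000 = -924324 + j243536 → |·| ≈ 9.5587e+05, ∠ ≈ 165.24°
∠G = 0.00° − 165.24° = -165.24°

-165.2°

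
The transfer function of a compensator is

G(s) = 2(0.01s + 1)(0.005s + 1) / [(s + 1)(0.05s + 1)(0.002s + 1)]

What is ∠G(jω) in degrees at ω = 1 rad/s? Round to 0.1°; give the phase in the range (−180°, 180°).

-47.1°

At ω = 1 rad/s:
zero (1 + j1·0.01) = 1 + j0.01 → |·| ≈ 1, ∠ ≈ 0.57°
zero (1 + j1·0.005) = 1 + j0.005 → |·| ≈ 1, ∠ ≈ 0.29°
pole (1 + j1·1) = 1 + j1 → |·| ≈ 1.4142, ∠ ≈ 45.00°
pole (1 + j1·0.05) = 1 + j0.05 → |·| ≈ 1.0012, ∠ ≈ 2.86°
pole (1 + j1·0.002) = 1 + j0.002 → |·| ≈ 1, ∠ ≈ 0.11°
∠G = (0.57° + 0.29°) − (45.00° + 2.86° + 0.11°) = -47.11°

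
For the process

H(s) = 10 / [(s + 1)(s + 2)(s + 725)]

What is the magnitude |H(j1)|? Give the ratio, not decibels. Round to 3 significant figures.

At s = jω = j1:
pole (s+1): 1 + j1 → |·| = √(1²+1²) = √2 ≈ 1.4142, ∠ = arctan(1/1) ≈ 45.00°
pole (s+2): 2 + j1 → |·| = √(2²+1²) = √5 ≈ 2.2361, ∠ = arctan(1/2) ≈ 26.57°
pole (s+725): 725 + j1 → |·| = √(725²+1²) = √525626 ≈ 725, ∠ = arctan(1/725) ≈ 0.08°
|H| = 10 / 2292.7 ≈ 0.0043617

0.00436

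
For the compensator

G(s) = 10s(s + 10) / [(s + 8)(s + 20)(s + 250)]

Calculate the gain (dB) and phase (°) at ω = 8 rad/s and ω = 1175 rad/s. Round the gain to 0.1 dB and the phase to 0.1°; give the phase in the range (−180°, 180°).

At s = jω = j8:
zero (s+10): 10 + j8 → |·| = √(10²+8²) = √164 ≈ 12.806, ∠ = arctan(8/10) ≈ 38.66°
zero at origin: s = j8 → |·| = 8, ∠ = 90.00°
pole (s+8): 8 + j8 → |·| = √(8²+8²) = √128 ≈ 11.314, ∠ = arctan(8/8) ≈ 45.00°
pole (s+20): 20 + j8 → |·| = √(20²+8²) = √464 ≈ 21.541, ∠ = arctan(8/20) ≈ 21.80°
pole (s+250): 250 + j8 → |·| = √(250²+8²) = √62564 ≈ 250.13, ∠ = arctan(8/250) ≈ 1.83°
|G| = 10 · 102.45 / 60960 ≈ 0.016806
Gain = 20 log₁₀(0.016806) ≈ -35.49 dB
∠G = 128.66° − 68.63° = 60.03°

At s = jω = j1175:
zero (s+10): 10 + j1175 → |·| = √(10²+1175²) = √1380725 ≈ 1175, ∠ = arctan(1175/10) ≈ 89.51°
zero at origin: s = j1175 → |·| = 1175, ∠ = 90.00°
pole (s+8): 8 + j1175 → |·| = √(8²+1175²) = √1380689 ≈ 1175, ∠ = arctan(1175/8) ≈ 89.61°
pole (s+20): 20 + j1175 → |·| = √(20²+1175²) = √1381025 ≈ 1175.2, ∠ = arctan(1175/20) ≈ 89.02°
pole (s+250): 250 + j1175 → |·| = √(250²+1175²) = √1443125 ≈ 1201.3, ∠ = arctan(1175/250) ≈ 77.99°
|G| = 10 · 1.3806e+06 / 1.6588e+09 ≈ 0.0083229
Gain = 20 log₁₀(0.0083229) ≈ -41.59 dB
∠G = 179.51° − 256.62° = -77.11°

ω = 8: -35.5 dB, 60.0°; ω = 1175: -41.6 dB, -77.1°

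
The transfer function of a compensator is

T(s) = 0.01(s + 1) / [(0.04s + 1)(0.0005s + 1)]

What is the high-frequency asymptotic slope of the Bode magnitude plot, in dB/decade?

-20 dB/decade

Each pole contributes −20 dB/decade at high frequency; each zero contributes +20 dB/decade.
Net: 1 zero(s) − 2 pole(s) → -20 dB/decade.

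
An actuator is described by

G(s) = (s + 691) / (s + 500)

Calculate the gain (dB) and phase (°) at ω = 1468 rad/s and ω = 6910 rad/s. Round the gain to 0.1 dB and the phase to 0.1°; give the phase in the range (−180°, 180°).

ω = 1468: 0.4 dB, -6.4°; ω = 6910: 0.0 dB, -1.6°

Substitute s = j1468:
Numerator: (j1468) + 691 = 691 + j1468
Denominator: (j1468) + 500 = 500 + j1468
|N| = √(691² + 1468²) ≈ 1622.5, ∠N ≈ 64.79°
|D| = √(500² + 1468²) ≈ 1550.8, ∠D ≈ 71.19°
|G| = 1622.5 / 1550.8 ≈ 1.0462
Gain = 20 log₁₀(1.0462) ≈ 0.39 dB
∠G = 64.79° − 71.19° = -6.40°

Substitute s = j6910:
Numerator: (j6910) + 691 = 691 + j6910
Denominator: (j6910) + 500 = 500 + j6910
|N| = √(691² + 6910²) ≈ 6944.5, ∠N ≈ 84.29°
|D| = √(500² + 6910²) ≈ 6928.1, ∠D ≈ 85.86°
|G| = 6944.5 / 6928.1 ≈ 1.0024
Gain = 20 log₁₀(1.0024) ≈ 0.02 dB
∠G = 84.29° − 85.86° = -1.57°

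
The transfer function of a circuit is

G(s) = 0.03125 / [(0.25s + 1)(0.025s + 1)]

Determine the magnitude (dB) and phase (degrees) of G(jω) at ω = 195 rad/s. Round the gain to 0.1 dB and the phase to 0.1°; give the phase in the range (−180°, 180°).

At ω = 195 rad/s:
pole (1 + j195·0.25) = 1 + j48.75 → |·| ≈ 48.76, ∠ ≈ 88.82°
pole (1 + j195·0.025) = 1 + j4.875 → |·| ≈ 4.9765, ∠ ≈ 78.41°
|G| = 0.03125 · 1 / (48.76 · 4.9765) ≈ 0.00012878
Gain = 20 log₁₀(0.00012878) ≈ -77.80 dB
∠G = (0°) − (88.82° + 78.41°) = -167.23°

-77.8 dB, -167.2°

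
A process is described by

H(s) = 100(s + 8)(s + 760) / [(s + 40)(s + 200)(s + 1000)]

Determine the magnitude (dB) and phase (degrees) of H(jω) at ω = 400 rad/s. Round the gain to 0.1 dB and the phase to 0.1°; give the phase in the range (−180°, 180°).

At s = jω = j400:
zero (s+8): 8 + j400 → |·| = √(8²+400²) = √160064 ≈ 400.08, ∠ = arctan(400/8) ≈ 88.85°
zero (s+760): 760 + j400 → |·| = √(760²+400²) = √737600 ≈ 858.84, ∠ = arctan(400/760) ≈ 27.76°
pole (s+40): 40 + j400 → |·| = √(40²+400²) = √161600 ≈ 402, ∠ = arctan(400/40) ≈ 84.29°
pole (s+200): 200 + j400 → |·| = √(200²+400²) = √200000 ≈ 447.21, ∠ = arctan(400/200) ≈ 63.43°
pole (s+1000): 1000 + j400 → |·| = √(1000²+400²) = √1160000 ≈ 1077, ∠ = arctan(400/1000) ≈ 21.80°
|H| = 100 · 3.436e+05 / 1.9362e+08 ≈ 0.17746
Gain = 20 log₁₀(0.17746) ≈ -15.02 dB
∠H = 116.61° − 169.52° = -52.91°

-15.0 dB, -52.9°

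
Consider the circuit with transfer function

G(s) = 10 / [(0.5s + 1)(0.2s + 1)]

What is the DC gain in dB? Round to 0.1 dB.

G(0) = 10 · 1 / 1 = 10
20 log₁₀(10) ≈ 20.00 dB

20.0 dB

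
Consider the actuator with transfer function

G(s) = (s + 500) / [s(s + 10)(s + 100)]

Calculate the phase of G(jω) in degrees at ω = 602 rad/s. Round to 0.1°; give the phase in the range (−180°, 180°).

At s = jω = j602:
zero (s+500): 500 + j602 → |·| = √(500²+602²) = √612404 ≈ 782.56, ∠ = arctan(602/500) ≈ 50.29°
pole (s+10): 10 + j602 → |·| = √(10²+602²) = √362504 ≈ 602.08, ∠ = arctan(602/10) ≈ 89.05°
pole (s+100): 100 + j602 → |·| = √(100²+602²) = √372404 ≈ 610.25, ∠ = arctan(602/100) ≈ 80.57°
pole at origin: |s| = 602, ∠ = 90.00° (in denominator)
∠G = 50.29° − 259.62° = -209.33° ≡ 150.67° (principal value)

150.7°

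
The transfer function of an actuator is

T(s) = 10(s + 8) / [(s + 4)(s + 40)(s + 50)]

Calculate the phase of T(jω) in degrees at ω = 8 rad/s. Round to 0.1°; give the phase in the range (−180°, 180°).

-38.8°

At s = jω = j8:
zero (s+8): 8 + j8 → |·| = √(8²+8²) = √128 ≈ 11.314, ∠ = arctan(8/8) ≈ 45.00°
pole (s+4): 4 + j8 → |·| = √(4²+8²) = √80 ≈ 8.9443, ∠ = arctan(8/4) ≈ 63.43°
pole (s+40): 40 + j8 → |·| = √(40²+8²) = √1664 ≈ 40.792, ∠ = arctan(8/40) ≈ 11.31°
pole (s+50): 50 + j8 → |·| = √(50²+8²) = √2564 ≈ 50.636, ∠ = arctan(8/50) ≈ 9.09°
∠T = 45.00° − 83.83° = -38.83°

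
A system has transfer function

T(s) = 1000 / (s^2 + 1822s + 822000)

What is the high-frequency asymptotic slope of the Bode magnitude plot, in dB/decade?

Each pole contributes −20 dB/decade at high frequency; each zero contributes +20 dB/decade.
Net: 0 zero(s) − 2 pole(s) → -40 dB/decade.

-40 dB/decade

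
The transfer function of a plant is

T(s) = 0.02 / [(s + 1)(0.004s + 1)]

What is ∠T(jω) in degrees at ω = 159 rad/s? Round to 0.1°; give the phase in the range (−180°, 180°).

-122.1°

At ω = 159 rad/s:
pole (1 + j159·1) = 1 + j159 → |·| ≈ 159, ∠ ≈ 89.64°
pole (1 + j159·0.004) = 1 + j0.636 → |·| ≈ 1.1851, ∠ ≈ 32.46°
∠T = (0°) − (89.64° + 32.46°) = -122.10°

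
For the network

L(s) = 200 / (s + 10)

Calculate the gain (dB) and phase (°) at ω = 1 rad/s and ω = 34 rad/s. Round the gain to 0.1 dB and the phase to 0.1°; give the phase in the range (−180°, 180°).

ω = 1: 26.0 dB, -5.7°; ω = 34: 15.0 dB, -73.6°

Substitute s = j1:
Numerator: 200 = 200 + j0
Denominator: (j1) + 10 = 10 + j1
|N| = √(200² + 0²) ≈ 200, ∠N ≈ 0.00°
|D| = √(10² + 1²) ≈ 10.05, ∠D ≈ 5.71°
|L| = 200 / 10.05 ≈ 19.9
Gain = 20 log₁₀(19.9) ≈ 25.98 dB
∠L = 0.00° − 5.71° = -5.71°

Substitute s = j34:
Numerator: 200 = 200 + j0
Denominator: (j34) + 10 = 10 + j34
|N| = √(200² + 0²) ≈ 200, ∠N ≈ 0.00°
|D| = √(10² + 34²) ≈ 35.44, ∠D ≈ 73.61°
|L| = 200 / 35.44 ≈ 5.6433
Gain = 20 log₁₀(5.6433) ≈ 15.03 dB
∠L = 0.00° − 73.61° = -73.61°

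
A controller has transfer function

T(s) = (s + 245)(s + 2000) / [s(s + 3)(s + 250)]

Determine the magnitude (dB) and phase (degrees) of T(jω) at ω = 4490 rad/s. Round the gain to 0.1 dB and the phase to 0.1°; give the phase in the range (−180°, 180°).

At s = jω = j4490:
zero (s+245): 245 + j4490 → |·| = √(245²+4490²) = √20220125 ≈ 4496.7, ∠ = arctan(4490/245) ≈ 86.88°
zero (s+2000): 2000 + j4490 → |·| = √(2000²+4490²) = √24160100 ≈ 4915.3, ∠ = arctan(4490/2000) ≈ 65.99°
pole (s+3): 3 + j4490 → |·| = √(3²+4490²) = √20160109 ≈ 4490, ∠ = arctan(4490/3) ≈ 89.96°
pole (s+250): 250 + j4490 → |·| = √(250²+4490²) = √20222600 ≈ 4497, ∠ = arctan(4490/250) ≈ 86.81°
pole at origin: |s| = 4490, ∠ = 90.00° (in denominator)
|T| = 1 · 2.2103e+07 / 9.066e+10 ≈ 0.0002438
Gain = 20 log₁₀(0.0002438) ≈ -72.26 dB
∠T = 152.87° − 266.77° = -113.90°

-72.3 dB, -113.9°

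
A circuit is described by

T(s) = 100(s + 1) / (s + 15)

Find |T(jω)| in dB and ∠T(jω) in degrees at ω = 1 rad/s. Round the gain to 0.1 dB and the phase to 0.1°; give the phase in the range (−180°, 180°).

19.5 dB, 41.2°

At s = jω = j1:
zero (s+1): 1 + j1 → |·| = √(1²+1²) = √2 ≈ 1.4142, ∠ = arctan(1/1) ≈ 45.00°
pole (s+15): 15 + j1 → |·| = √(15²+1²) = √226 ≈ 15.033, ∠ = arctan(1/15) ≈ 3.81°
|T| = 100 · 1.4142 / 15.033 ≈ 9.4073
Gain = 20 log₁₀(9.4073) ≈ 19.47 dB
∠T = 45.00° − 3.81° = 41.19°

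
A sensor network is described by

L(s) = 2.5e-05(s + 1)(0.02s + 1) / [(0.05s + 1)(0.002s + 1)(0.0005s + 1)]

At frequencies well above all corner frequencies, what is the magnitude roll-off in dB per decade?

Each pole contributes −20 dB/decade at high frequency; each zero contributes +20 dB/decade.
Net: 2 zero(s) − 3 pole(s) → -20 dB/decade.

-20 dB/decade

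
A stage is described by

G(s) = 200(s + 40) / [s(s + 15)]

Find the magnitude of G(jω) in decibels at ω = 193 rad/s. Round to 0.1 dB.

0.5 dB

At s = jω = j193:
zero (s+40): 40 + j193 → |·| = √(40²+193²) = √38849 ≈ 197.1, ∠ = arctan(193/40) ≈ 78.29°
pole (s+15): 15 + j193 → |·| = √(15²+193²) = √37474 ≈ 193.58, ∠ = arctan(193/15) ≈ 85.56°
pole at origin: |s| = 193, ∠ = 90.00° (in denominator)
|G| = 200 · 197.1 / 37361 ≈ 1.0551
Gain = 20 log₁₀(1.0551) ≈ 0.47 dB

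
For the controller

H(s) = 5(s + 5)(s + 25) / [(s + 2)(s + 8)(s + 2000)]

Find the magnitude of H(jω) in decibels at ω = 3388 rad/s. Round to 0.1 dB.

At s = jω = j3388:
zero (s+5): 5 + j3388 → |·| = √(5²+3388²) = √11478569 ≈ 3388, ∠ = arctan(3388/5) ≈ 89.92°
zero (s+25): 25 + j3388 → |·| = √(25²+3388²) = √11479169 ≈ 3388.1, ∠ = arctan(3388/25) ≈ 89.58°
pole (s+2): 2 + j3388 → |·| = √(2²+3388²) = √11478548 ≈ 3388, ∠ = arctan(3388/2) ≈ 89.97°
pole (s+8): 8 + j3388 → |·| = √(8²+3388²) = √11478608 ≈ 3388, ∠ = arctan(3388/8) ≈ 89.86°
pole (s+2000): 2000 + j3388 → |·| = √(2000²+3388²) = √15478544 ≈ 3934.3, ∠ = arctan(3388/2000) ≈ 59.45°
|H| = 5 · 1.1479e+07 / 4.516e+10 ≈ 0.0012709
Gain = 20 log₁₀(0.0012709) ≈ -57.92 dB

-57.9 dB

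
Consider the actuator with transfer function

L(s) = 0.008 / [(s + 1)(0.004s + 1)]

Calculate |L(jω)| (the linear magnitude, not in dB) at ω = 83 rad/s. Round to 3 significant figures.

At ω = 83 rad/s:
pole (1 + j83·1) = 1 + j83 → |·| ≈ 83.006, ∠ ≈ 89.31°
pole (1 + j83·0.004) = 1 + j0.332 → |·| ≈ 1.0537, ∠ ≈ 18.37°
|L| = 0.008 · 1 / (83.006 · 1.0537) ≈ 9.1467e-05

9.15e-05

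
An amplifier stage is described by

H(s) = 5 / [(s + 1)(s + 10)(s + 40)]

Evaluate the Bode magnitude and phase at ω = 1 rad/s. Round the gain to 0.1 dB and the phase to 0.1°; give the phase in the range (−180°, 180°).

At s = jω = j1:
pole (s+1): 1 + j1 → |·| = √(1²+1²) = √2 ≈ 1.4142, ∠ = arctan(1/1) ≈ 45.00°
pole (s+10): 10 + j1 → |·| = √(10²+1²) = √101 ≈ 10.05, ∠ = arctan(1/10) ≈ 5.71°
pole (s+40): 40 + j1 → |·| = √(40²+1²) = √1601 ≈ 40.012, ∠ = arctan(1/40) ≈ 1.43°
|H| = 5 / 568.68 ≈ 0.0087923
Gain = 20 log₁₀(0.0087923) ≈ -41.12 dB
∠H = 0.00° − 52.14° = -52.14°

-41.1 dB, -52.1°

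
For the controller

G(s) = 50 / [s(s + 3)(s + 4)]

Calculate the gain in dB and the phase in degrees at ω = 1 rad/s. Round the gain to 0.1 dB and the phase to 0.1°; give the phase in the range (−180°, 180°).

11.7 dB, -122.5°

At s = jω = j1:
pole (s+3): 3 + j1 → |·| = √(3²+1²) = √10 ≈ 3.1623, ∠ = arctan(1/3) ≈ 18.43°
pole (s+4): 4 + j1 → |·| = √(4²+1²) = √17 ≈ 4.1231, ∠ = arctan(1/4) ≈ 14.04°
pole at origin: |s| = 1, ∠ = 90.00° (in denominator)
|G| = 50 / 13.038 ≈ 3.8349
Gain = 20 log₁₀(3.8349) ≈ 11.68 dB
∠G = 0.00° − 122.47° = -122.47°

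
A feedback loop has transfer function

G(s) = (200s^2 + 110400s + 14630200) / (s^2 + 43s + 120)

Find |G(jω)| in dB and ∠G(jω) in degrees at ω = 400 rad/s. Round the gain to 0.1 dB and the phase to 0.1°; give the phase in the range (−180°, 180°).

Substitute s = j400:
Numerator: 200(j400)^2 + 110400(j400) + 14630200 = -17369800 + j44160000
Denominator: (j400)^2 + 43(j400) + 120 = -159880 + j17200
|N| = √(17369800² + 44160000²) ≈ 4.7453e+07, ∠N ≈ 111.47°
|D| = √(159880² + 17200²) ≈ 1.608e+05, ∠D ≈ 173.86°
|G| = 4.7453e+07 / 1.608e+05 ≈ 295.11
Gain = 20 log₁₀(295.11) ≈ 49.40 dB
∠G = 111.47° − 173.86° = -62.39°

49.4 dB, -62.4°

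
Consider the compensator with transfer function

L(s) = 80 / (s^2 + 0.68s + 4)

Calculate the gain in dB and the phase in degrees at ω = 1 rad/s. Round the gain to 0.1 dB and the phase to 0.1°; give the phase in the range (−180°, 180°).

At s = jω = j1:
quadratic: (j1)² + 0.68·j1 + 4 = 3 + j0.68 → |·| ≈ 3.0761, ∠ ≈ 12.77°
|L| = 80 / 3.0761 ≈ 26.007
Gain = 20 log₁₀(26.007) ≈ 28.30 dB
∠L = 0.00° − 12.77° = -12.77°

28.3 dB, -12.8°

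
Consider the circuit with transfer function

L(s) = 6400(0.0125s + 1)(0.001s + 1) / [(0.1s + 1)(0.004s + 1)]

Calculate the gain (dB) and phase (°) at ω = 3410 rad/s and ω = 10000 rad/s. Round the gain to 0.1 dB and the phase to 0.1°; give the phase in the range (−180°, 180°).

At ω = 3410 rad/s:
zero (1 + j3410·0.0125) = 1 + j42.625 → |·| ≈ 42.637, ∠ ≈ 88.66°
zero (1 + j3410·0.001) = 1 + j3.41 → |·| ≈ 3.5536, ∠ ≈ 73.66°
pole (1 + j3410·0.1) = 1 + j341 → |·| ≈ 341, ∠ ≈ 89.83°
pole (1 + j3410·0.004) = 1 + j13.64 → |·| ≈ 13.677, ∠ ≈ 85.81°
|L| = 6400 · 42.637 · 3.5536 / (341 · 13.677) ≈ 207.92
Gain = 20 log₁₀(207.92) ≈ 46.36 dB
∠L = (88.66° + 73.66°) − (89.83° + 85.81°) = -13.32°

At ω = 10000 rad/s:
zero (1 + j10000·0.0125) = 1 + j125 → |·| ≈ 125, ∠ ≈ 89.54°
zero (1 + j10000·0.001) = 1 + j10 → |·| ≈ 10.05, ∠ ≈ 84.29°
pole (1 + j10000·0.1) = 1 + j1000 → |·| ≈ 1000, ∠ ≈ 89.94°
pole (1 + j10000·0.004) = 1 + j40 → |·| ≈ 40.012, ∠ ≈ 88.57°
|L| = 6400 · 125 · 10.05 / (1000 · 40.012) ≈ 200.94
Gain = 20 log₁₀(200.94) ≈ 46.06 dB
∠L = (89.54° + 84.29°) − (89.94° + 88.57°) = -4.68°

ω = 3410: 46.4 dB, -13.3°; ω = 10000: 46.1 dB, -4.7°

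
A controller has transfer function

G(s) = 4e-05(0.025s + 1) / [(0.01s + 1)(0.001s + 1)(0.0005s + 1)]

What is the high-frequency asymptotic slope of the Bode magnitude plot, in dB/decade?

Each pole contributes −20 dB/decade at high frequency; each zero contributes +20 dB/decade.
Net: 1 zero(s) − 3 pole(s) → -40 dB/decade.

-40 dB/decade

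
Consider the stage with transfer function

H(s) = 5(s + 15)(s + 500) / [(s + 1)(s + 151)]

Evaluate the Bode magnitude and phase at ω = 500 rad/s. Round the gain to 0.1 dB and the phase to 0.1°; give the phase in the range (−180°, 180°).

16.6 dB, -29.8°

At s = jω = j500:
zero (s+15): 15 + j500 → |·| = √(15²+500²) = √250225 ≈ 500.22, ∠ = arctan(500/15) ≈ 88.28°
zero (s+500): 500 + j500 → |·| = √(500²+500²) = √500000 ≈ 707.11, ∠ = arctan(500/500) ≈ 45.00°
pole (s+1): 1 + j500 → |·| = √(1²+500²) = √250001 ≈ 500, ∠ = arctan(500/1) ≈ 89.89°
pole (s+151): 151 + j500 → |·| = √(151²+500²) = √272801 ≈ 522.3, ∠ = arctan(500/151) ≈ 73.20°
|H| = 5 · 3.5371e+05 / 2.6115e+05 ≈ 6.7722
Gain = 20 log₁₀(6.7722) ≈ 16.61 dB
∠H = 133.28° − 163.09° = -29.81°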